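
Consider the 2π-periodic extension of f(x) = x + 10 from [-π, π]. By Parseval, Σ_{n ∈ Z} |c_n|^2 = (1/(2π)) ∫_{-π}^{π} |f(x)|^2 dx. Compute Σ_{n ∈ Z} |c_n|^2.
Σ |c_n|^2 = π^2/3 + 100

Expand and integrate term by term over [-π, π]:
  ∫ (x)^2 dx = 1·(2π^3/3); ∫ 2·1·(10)·x dx = 0 (odd integrand); ∫ 10^2 dx = 100·2π.
So (1/(2π)) ∫_{-π}^{π} (x + 10)^2 dx = 1π^2/3 + 100 = π^2/3 + 100.
Parseval ⇒ Σ |c_n|^2 = π^2/3 + 100.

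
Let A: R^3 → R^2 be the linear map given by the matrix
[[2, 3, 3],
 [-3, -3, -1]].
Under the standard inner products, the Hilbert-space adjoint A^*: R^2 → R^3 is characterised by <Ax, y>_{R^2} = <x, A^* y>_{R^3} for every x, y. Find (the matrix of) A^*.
A^* = A^T =
[[2, -3],
 [3, -3],
 [3, -1]]

For real matrices with standard dot products, the defining identity <Ax, y> = <x, A^* y> gives (Ax)^T y = x^T (A^*) y, i.e. x^T A^T y = x^T (A^*) y. Since this holds for all x, y, we must have A^* = A^T. Therefore
A^* =
[[2, -3],
 [3, -3],
 [3, -1]].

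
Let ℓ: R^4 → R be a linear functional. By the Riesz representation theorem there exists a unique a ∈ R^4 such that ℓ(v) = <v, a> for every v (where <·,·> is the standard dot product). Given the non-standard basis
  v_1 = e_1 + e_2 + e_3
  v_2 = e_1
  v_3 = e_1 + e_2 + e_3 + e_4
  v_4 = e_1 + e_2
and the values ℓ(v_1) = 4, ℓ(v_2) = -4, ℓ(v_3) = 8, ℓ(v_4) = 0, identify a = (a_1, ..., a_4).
a = (-4, 4, 4, 4)

Write a = (a_1, ..., a_4) in the standard basis. For each basis vector v_i, ℓ(v_i) = <v_i, a> is a linear equation in the a_j's. Collect the n equations into a matrix system V a = ℓ, where row i of V is v_i (expressed in the standard basis). Since V is invertible (lower-triangular with 1s on the diagonal, up to permutation), solve by back-substitution:
  V =
[[1, 1, 1, 0],
 [1, 0, 0, 0],
 [1, 1, 1, 1],
 [1, 1, 0, 0]]
  V a = (4, -4, 8, 0)
Solving gives a = (-4, 4, 4, 4).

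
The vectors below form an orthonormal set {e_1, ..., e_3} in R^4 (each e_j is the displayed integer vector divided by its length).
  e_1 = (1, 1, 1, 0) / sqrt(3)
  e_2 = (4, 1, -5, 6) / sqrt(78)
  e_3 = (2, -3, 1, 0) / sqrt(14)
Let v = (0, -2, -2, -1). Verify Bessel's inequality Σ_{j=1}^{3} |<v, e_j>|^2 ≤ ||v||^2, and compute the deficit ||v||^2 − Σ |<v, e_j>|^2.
Σ |<v, e_j>|^2 = 594/91; ||v||^2 = 9; deficit = 225/91

Write each e_j = u_j / sqrt(<u_j, u_j>) where u_j is the displayed integer vector. Then <v, e_j> = <v, u_j> / sqrt(<u_j, u_j>), so |<v, e_j>|^2 = <v, u_j>^2 / <u_j, u_j>.
Coefficients: <v, e_1> = -4/sqrt(3), <v, e_2> = 2/sqrt(78), <v, e_3> = 4/sqrt(14).
Square and sum: Σ |<v, e_j>|^2 = 594/91.
Compute ||v||^2 = v·v = 9.
Deficit = 9 − 594/91 = 225/91 ≥ 0, confirming Bessel's inequality. (The deficit equals ||v − Σ <v,e_j> e_j||^2, the squared distance from v to span{e_j}.)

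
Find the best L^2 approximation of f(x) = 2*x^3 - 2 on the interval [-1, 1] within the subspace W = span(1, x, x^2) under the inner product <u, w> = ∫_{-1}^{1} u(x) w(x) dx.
g(x) = 6*x/5 - 2

The best approximation g ∈ W is the orthogonal projection of f onto W. Writing g = a_0 + a_1 x + a_2 x^2, the coefficients solve the normal equations G · a = b where
  G_{ij} = <φ_i, φ_j> and b_i = <f, φ_i>, with φ_0 = 1, φ_1 = x, φ_2 = x^2.
G =
  [2, 0, 2/3]
  [0, 2/3, 0]
  [2/3, 0, 2/5],
b = (-4, 4/5, -4/3).
Solving gives a_0 = -2, a_1 = 6/5, a_2 = 0, so
  g(x) = 6*x/5 - 2.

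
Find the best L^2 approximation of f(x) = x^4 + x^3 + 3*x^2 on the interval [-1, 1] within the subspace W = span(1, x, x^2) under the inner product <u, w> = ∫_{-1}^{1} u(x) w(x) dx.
g(x) = 27*x^2/7 + 3*x/5 - 3/35

The best approximation g ∈ W is the orthogonal projection of f onto W. Writing g = a_0 + a_1 x + a_2 x^2, the coefficients solve the normal equations G · a = b where
  G_{ij} = <φ_i, φ_j> and b_i = <f, φ_i>, with φ_0 = 1, φ_1 = x, φ_2 = x^2.
G =
  [2, 0, 2/3]
  [0, 2/3, 0]
  [2/3, 0, 2/5],
b = (12/5, 2/5, 52/35).
Solving gives a_0 = -3/35, a_1 = 3/5, a_2 = 27/7, so
  g(x) = 27*x^2/7 + 3*x/5 - 3/35.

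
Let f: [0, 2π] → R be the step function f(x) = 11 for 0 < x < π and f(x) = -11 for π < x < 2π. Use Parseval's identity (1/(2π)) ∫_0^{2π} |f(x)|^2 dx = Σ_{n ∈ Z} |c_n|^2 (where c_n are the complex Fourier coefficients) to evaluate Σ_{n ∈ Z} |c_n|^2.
Σ |c_n|^2 = 121

Parseval equates the L^2 energy of f (normalised by 1/(2π)) with the ℓ^2 sum of its Fourier coefficients: (1/(2π)) ∫_0^{2π} |f|^2 = Σ |c_n|^2.
Compute the left side: (1/(2π)) [∫_0^π 11^2 dx + ∫_π^{2π} (-11)^2 dx] = (1/(2π)) · (121π + 121π) = (121 + 121)/2 = 121.
So Σ_{n ∈ Z} |c_n|^2 = 121.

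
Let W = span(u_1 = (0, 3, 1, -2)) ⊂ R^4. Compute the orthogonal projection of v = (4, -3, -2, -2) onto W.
proj_W(v) = (0, -3/2, -1/2, 1)

Set up U = [u_1 | ... | u_1] ∈ R^(4×1). The projector onto W = col(U) is P = U (U^T U)^(-1) U^T.
Compute U^T U =
  [14],
and U^T v = (-7).
Solve U^T U · c = U^T v for the coefficients: c = (-1/2). The projection is proj_W(v) = U c.
Check: (v - proj_W(v)) · u_1 = 0  (should be 0).
Result: proj_W(v) = (0, -3/2, -1/2, 1).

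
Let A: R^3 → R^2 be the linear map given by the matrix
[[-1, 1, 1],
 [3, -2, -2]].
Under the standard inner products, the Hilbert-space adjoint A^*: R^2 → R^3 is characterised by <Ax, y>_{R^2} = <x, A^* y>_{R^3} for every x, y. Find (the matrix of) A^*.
A^* = A^T =
[[-1, 3],
 [1, -2],
 [1, -2]]

For real matrices with standard dot products, the defining identity <Ax, y> = <x, A^* y> gives (Ax)^T y = x^T (A^*) y, i.e. x^T A^T y = x^T (A^*) y. Since this holds for all x, y, we must have A^* = A^T. Therefore
A^* =
[[-1, 3],
 [1, -2],
 [1, -2]].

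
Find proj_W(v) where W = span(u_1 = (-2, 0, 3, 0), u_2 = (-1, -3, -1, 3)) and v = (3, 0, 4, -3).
proj_W(v) = (-6/259, 606/259, 514/259, -606/259)

Set up U = [u_1 | ... | u_2] ∈ R^(4×2). The projector onto W = col(U) is P = U (U^T U)^(-1) U^T.
Compute U^T U =
  [13, -1]
  [-1, 20],
and U^T v = (6, -16).
Solve U^T U · c = U^T v for the coefficients: c = (104/259, -202/259). The projection is proj_W(v) = U c.
Check: (v - proj_W(v)) · u_1 = 0  (should be 0).
Check: (v - proj_W(v)) · u_2 = 0  (should be 0).
Result: proj_W(v) = (-6/259, 606/259, 514/259, -606/259).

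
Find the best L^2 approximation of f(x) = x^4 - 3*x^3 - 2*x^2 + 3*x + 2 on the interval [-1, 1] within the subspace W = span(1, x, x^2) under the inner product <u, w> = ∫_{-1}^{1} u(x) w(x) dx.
g(x) = -8*x^2/7 + 6*x/5 + 67/35

The best approximation g ∈ W is the orthogonal projection of f onto W. Writing g = a_0 + a_1 x + a_2 x^2, the coefficients solve the normal equations G · a = b where
  G_{ij} = <φ_i, φ_j> and b_i = <f, φ_i>, with φ_0 = 1, φ_1 = x, φ_2 = x^2.
G =
  [2, 0, 2/3]
  [0, 2/3, 0]
  [2/3, 0, 2/5],
b = (46/15, 4/5, 86/105).
Solving gives a_0 = 67/35, a_1 = 6/5, a_2 = -8/7, so
  g(x) = -8*x^2/7 + 6*x/5 + 67/35.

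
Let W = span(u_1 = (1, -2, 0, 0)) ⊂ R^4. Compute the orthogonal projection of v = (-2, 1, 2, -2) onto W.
proj_W(v) = (-4/5, 8/5, 0, 0)

Set up U = [u_1 | ... | u_1] ∈ R^(4×1). The projector onto W = col(U) is P = U (U^T U)^(-1) U^T.
Compute U^T U =
  [5],
and U^T v = (-4).
Solve U^T U · c = U^T v for the coefficients: c = (-4/5). The projection is proj_W(v) = U c.
Check: (v - proj_W(v)) · u_1 = 0  (should be 0).
Result: proj_W(v) = (-4/5, 8/5, 0, 0).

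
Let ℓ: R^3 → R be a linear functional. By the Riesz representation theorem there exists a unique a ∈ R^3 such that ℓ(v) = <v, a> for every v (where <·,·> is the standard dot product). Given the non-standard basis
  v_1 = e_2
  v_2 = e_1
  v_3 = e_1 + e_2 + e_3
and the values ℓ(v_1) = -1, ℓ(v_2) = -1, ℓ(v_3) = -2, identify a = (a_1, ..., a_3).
a = (-1, -1, 0)

Write a = (a_1, ..., a_3) in the standard basis. For each basis vector v_i, ℓ(v_i) = <v_i, a> is a linear equation in the a_j's. Collect the n equations into a matrix system V a = ℓ, where row i of V is v_i (expressed in the standard basis). Since V is invertible (lower-triangular with 1s on the diagonal, up to permutation), solve by back-substitution:
  V =
[[0, 1, 0],
 [1, 0, 0],
 [1, 1, 1]]
  V a = (-1, -1, -2)
Solving gives a = (-1, -1, 0).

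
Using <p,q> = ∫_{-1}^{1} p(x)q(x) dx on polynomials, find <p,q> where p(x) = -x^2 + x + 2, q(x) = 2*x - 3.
<p,q> = -26/3

Expand the product: p(x)·q(x) = -2*x^3 + 5*x^2 + x - 6.
∫_{-1}^{1} of each monomial x^k gives [2/(k+1) if k even, 0 if k odd]. Integrating term-by-term (or equivalently evaluating the antiderivative F(x) = -x^4/2 + 5*x^3/3 + x^2/2 - 6*x at the endpoints):
  F(1) − F(−1) = -13/3 − (13/3) = -26/3.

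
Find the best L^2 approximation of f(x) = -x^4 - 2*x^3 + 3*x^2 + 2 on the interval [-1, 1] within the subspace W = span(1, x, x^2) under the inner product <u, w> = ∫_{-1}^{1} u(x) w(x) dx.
g(x) = 15*x^2/7 - 6*x/5 + 73/35

The best approximation g ∈ W is the orthogonal projection of f onto W. Writing g = a_0 + a_1 x + a_2 x^2, the coefficients solve the normal equations G · a = b where
  G_{ij} = <φ_i, φ_j> and b_i = <f, φ_i>, with φ_0 = 1, φ_1 = x, φ_2 = x^2.
G =
  [2, 0, 2/3]
  [0, 2/3, 0]
  [2/3, 0, 2/5],
b = (28/5, -4/5, 236/105).
Solving gives a_0 = 73/35, a_1 = -6/5, a_2 = 15/7, so
  g(x) = 15*x^2/7 - 6*x/5 + 73/35.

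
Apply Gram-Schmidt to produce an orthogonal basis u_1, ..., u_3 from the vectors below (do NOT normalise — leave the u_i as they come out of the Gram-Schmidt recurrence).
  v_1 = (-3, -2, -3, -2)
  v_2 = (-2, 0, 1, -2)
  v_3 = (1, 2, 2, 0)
Orthogonal basis:
  u_1 = (-3, -2, -3, -2)
  u_2 = (-31/26, 7/13, 47/26, -19/13)
  u_3 = (16/185, 136/185, -72/185, -52/185)

Apply the Gram-Schmidt recurrence
  u_1 = v_1
  u_i = v_i − Σ_{j<i} ((v_i · u_j) / (u_j · u_j)) · u_j.

Step by step this gives:
  u_1 = (-3, -2, -3, -2)
  u_2 = (-31/26, 7/13, 47/26, -19/13)
  u_3 = (16/185, 136/185, -72/185, -52/185)

Orthogonality check:
  u_2 · u_1 = 0 (should be 0)
  u_3 · u_1 = 0 (should be 0)
  u_3 · u_2 = 0 (should be 0)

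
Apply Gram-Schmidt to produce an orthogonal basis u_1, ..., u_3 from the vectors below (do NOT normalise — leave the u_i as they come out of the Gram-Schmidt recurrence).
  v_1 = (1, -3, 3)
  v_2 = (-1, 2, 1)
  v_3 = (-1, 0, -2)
Orthogonal basis:
  u_1 = (1, -3, 3)
  u_2 = (-15/19, 26/19, 31/19)
  u_3 = (-99/98, -22/49, -11/98)

Apply the Gram-Schmidt recurrence
  u_1 = v_1
  u_i = v_i − Σ_{j<i} ((v_i · u_j) / (u_j · u_j)) · u_j.

Step by step this gives:
  u_1 = (1, -3, 3)
  u_2 = (-15/19, 26/19, 31/19)
  u_3 = (-99/98, -22/49, -11/98)

Orthogonality check:
  u_2 · u_1 = 0 (should be 0)
  u_3 · u_1 = 0 (should be 0)
  u_3 · u_2 = 0 (should be 0)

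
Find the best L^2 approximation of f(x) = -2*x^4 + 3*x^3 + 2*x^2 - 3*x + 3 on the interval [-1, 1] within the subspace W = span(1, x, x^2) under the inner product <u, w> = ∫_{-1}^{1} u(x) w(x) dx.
g(x) = 2*x^2/7 - 6*x/5 + 111/35

The best approximation g ∈ W is the orthogonal projection of f onto W. Writing g = a_0 + a_1 x + a_2 x^2, the coefficients solve the normal equations G · a = b where
  G_{ij} = <φ_i, φ_j> and b_i = <f, φ_i>, with φ_0 = 1, φ_1 = x, φ_2 = x^2.
G =
  [2, 0, 2/3]
  [0, 2/3, 0]
  [2/3, 0, 2/5],
b = (98/15, -4/5, 78/35).
Solving gives a_0 = 111/35, a_1 = -6/5, a_2 = 2/7, so
  g(x) = 2*x^2/7 - 6*x/5 + 111/35.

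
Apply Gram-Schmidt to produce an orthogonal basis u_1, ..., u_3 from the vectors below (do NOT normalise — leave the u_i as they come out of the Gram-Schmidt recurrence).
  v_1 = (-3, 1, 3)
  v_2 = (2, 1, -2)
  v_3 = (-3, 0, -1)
Orthogonal basis:
  u_1 = (-3, 1, 3)
  u_2 = (5/19, 30/19, -5/19)
  u_3 = (-2, 0, -2)

Apply the Gram-Schmidt recurrence
  u_1 = v_1
  u_i = v_i − Σ_{j<i} ((v_i · u_j) / (u_j · u_j)) · u_j.

Step by step this gives:
  u_1 = (-3, 1, 3)
  u_2 = (5/19, 30/19, -5/19)
  u_3 = (-2, 0, -2)

Orthogonality check:
  u_2 · u_1 = 0 (should be 0)
  u_3 · u_1 = 0 (should be 0)
  u_3 · u_2 = 0 (should be 0)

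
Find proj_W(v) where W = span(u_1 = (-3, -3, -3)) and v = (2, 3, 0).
proj_W(v) = (5/3, 5/3, 5/3)

Set up U = [u_1 | ... | u_1] ∈ R^(3×1). The projector onto W = col(U) is P = U (U^T U)^(-1) U^T.
Compute U^T U =
  [27],
and U^T v = (-15).
Solve U^T U · c = U^T v for the coefficients: c = (-5/9). The projection is proj_W(v) = U c.
Check: (v - proj_W(v)) · u_1 = 0  (should be 0).
Result: proj_W(v) = (5/3, 5/3, 5/3).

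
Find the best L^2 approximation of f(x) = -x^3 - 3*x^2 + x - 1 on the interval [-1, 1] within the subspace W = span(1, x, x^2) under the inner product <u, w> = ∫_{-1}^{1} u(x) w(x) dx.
g(x) = -3*x^2 + 2*x/5 - 1

The best approximation g ∈ W is the orthogonal projection of f onto W. Writing g = a_0 + a_1 x + a_2 x^2, the coefficients solve the normal equations G · a = b where
  G_{ij} = <φ_i, φ_j> and b_i = <f, φ_i>, with φ_0 = 1, φ_1 = x, φ_2 = x^2.
G =
  [2, 0, 2/3]
  [0, 2/3, 0]
  [2/3, 0, 2/5],
b = (-4, 4/15, -28/15).
Solving gives a_0 = -1, a_1 = 2/5, a_2 = -3, so
  g(x) = -3*x^2 + 2*x/5 - 1.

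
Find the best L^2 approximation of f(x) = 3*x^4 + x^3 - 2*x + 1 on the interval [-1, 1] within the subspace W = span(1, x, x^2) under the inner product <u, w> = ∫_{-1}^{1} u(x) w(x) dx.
g(x) = 18*x^2/7 - 7*x/5 + 26/35

The best approximation g ∈ W is the orthogonal projection of f onto W. Writing g = a_0 + a_1 x + a_2 x^2, the coefficients solve the normal equations G · a = b where
  G_{ij} = <φ_i, φ_j> and b_i = <f, φ_i>, with φ_0 = 1, φ_1 = x, φ_2 = x^2.
G =
  [2, 0, 2/3]
  [0, 2/3, 0]
  [2/3, 0, 2/5],
b = (16/5, -14/15, 32/21).
Solving gives a_0 = 26/35, a_1 = -7/5, a_2 = 18/7, so
  g(x) = 18*x^2/7 - 7*x/5 + 26/35.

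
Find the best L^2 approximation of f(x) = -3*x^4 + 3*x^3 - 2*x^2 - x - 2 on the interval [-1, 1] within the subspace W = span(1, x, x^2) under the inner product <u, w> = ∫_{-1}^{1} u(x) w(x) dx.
g(x) = -32*x^2/7 + 4*x/5 - 61/35

The best approximation g ∈ W is the orthogonal projection of f onto W. Writing g = a_0 + a_1 x + a_2 x^2, the coefficients solve the normal equations G · a = b where
  G_{ij} = <φ_i, φ_j> and b_i = <f, φ_i>, with φ_0 = 1, φ_1 = x, φ_2 = x^2.
G =
  [2, 0, 2/3]
  [0, 2/3, 0]
  [2/3, 0, 2/5],
b = (-98/15, 8/15, -314/105).
Solving gives a_0 = -61/35, a_1 = 4/5, a_2 = -32/7, so
  g(x) = -32*x^2/7 + 4*x/5 - 61/35.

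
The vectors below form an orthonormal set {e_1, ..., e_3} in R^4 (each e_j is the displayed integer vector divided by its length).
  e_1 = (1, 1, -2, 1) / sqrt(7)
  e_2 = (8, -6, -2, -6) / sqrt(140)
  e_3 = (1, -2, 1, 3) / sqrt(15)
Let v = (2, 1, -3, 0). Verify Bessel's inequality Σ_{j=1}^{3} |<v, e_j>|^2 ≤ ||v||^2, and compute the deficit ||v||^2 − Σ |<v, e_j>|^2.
Σ |<v, e_j>|^2 = 14; ||v||^2 = 14; deficit = 0

Write each e_j = u_j / sqrt(<u_j, u_j>) where u_j is the displayed integer vector. Then <v, e_j> = <v, u_j> / sqrt(<u_j, u_j>), so |<v, e_j>|^2 = <v, u_j>^2 / <u_j, u_j>.
Coefficients: <v, e_1> = 9/sqrt(7), <v, e_2> = 16/sqrt(140), <v, e_3> = -3/sqrt(15).
Square and sum: Σ |<v, e_j>|^2 = 14.
Compute ||v||^2 = v·v = 14.
Deficit = 14 − 14 = 0 ≥ 0, confirming Bessel's inequality. (The deficit equals ||v − Σ <v,e_j> e_j||^2, the squared distance from v to span{e_j}.)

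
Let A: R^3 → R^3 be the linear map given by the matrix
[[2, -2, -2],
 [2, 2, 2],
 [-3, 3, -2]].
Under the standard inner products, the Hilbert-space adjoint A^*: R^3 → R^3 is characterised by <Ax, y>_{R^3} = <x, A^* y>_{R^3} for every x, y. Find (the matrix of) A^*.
A^* = A^T =
[[2, 2, -3],
 [-2, 2, 3],
 [-2, 2, -2]]

For real matrices with standard dot products, the defining identity <Ax, y> = <x, A^* y> gives (Ax)^T y = x^T (A^*) y, i.e. x^T A^T y = x^T (A^*) y. Since this holds for all x, y, we must have A^* = A^T. Therefore
A^* =
[[2, 2, -3],
 [-2, 2, 3],
 [-2, 2, -2]].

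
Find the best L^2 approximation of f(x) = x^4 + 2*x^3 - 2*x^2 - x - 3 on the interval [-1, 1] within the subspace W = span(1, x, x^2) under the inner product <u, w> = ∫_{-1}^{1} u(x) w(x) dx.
g(x) = -8*x^2/7 + x/5 - 108/35

The best approximation g ∈ W is the orthogonal projection of f onto W. Writing g = a_0 + a_1 x + a_2 x^2, the coefficients solve the normal equations G · a = b where
  G_{ij} = <φ_i, φ_j> and b_i = <f, φ_i>, with φ_0 = 1, φ_1 = x, φ_2 = x^2.
G =
  [2, 0, 2/3]
  [0, 2/3, 0]
  [2/3, 0, 2/5],
b = (-104/15, 2/15, -88/35).
Solving gives a_0 = -108/35, a_1 = 1/5, a_2 = -8/7, so
  g(x) = -8*x^2/7 + x/5 - 108/35.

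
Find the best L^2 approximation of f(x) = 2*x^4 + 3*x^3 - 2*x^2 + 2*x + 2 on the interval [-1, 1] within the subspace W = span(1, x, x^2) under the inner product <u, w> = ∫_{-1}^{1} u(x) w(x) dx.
g(x) = -2*x^2/7 + 19*x/5 + 64/35

The best approximation g ∈ W is the orthogonal projection of f onto W. Writing g = a_0 + a_1 x + a_2 x^2, the coefficients solve the normal equations G · a = b where
  G_{ij} = <φ_i, φ_j> and b_i = <f, φ_i>, with φ_0 = 1, φ_1 = x, φ_2 = x^2.
G =
  [2, 0, 2/3]
  [0, 2/3, 0]
  [2/3, 0, 2/5],
b = (52/15, 38/15, 116/105).
Solving gives a_0 = 64/35, a_1 = 19/5, a_2 = -2/7, so
  g(x) = -2*x^2/7 + 19*x/5 + 64/35.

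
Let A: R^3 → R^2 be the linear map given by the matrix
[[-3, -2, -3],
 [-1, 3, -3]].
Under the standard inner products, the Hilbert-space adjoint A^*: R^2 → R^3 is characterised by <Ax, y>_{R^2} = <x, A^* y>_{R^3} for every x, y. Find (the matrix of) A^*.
A^* = A^T =
[[-3, -1],
 [-2, 3],
 [-3, -3]]

For real matrices with standard dot products, the defining identity <Ax, y> = <x, A^* y> gives (Ax)^T y = x^T (A^*) y, i.e. x^T A^T y = x^T (A^*) y. Since this holds for all x, y, we must have A^* = A^T. Therefore
A^* =
[[-3, -1],
 [-2, 3],
 [-3, -3]].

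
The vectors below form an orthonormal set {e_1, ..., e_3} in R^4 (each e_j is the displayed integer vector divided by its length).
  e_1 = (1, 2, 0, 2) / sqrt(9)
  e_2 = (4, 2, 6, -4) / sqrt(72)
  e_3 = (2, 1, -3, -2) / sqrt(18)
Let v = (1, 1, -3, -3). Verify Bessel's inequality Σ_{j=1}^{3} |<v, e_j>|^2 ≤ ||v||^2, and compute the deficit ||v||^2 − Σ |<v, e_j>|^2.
Σ |<v, e_j>|^2 = 19; ||v||^2 = 20; deficit = 1

Write each e_j = u_j / sqrt(<u_j, u_j>) where u_j is the displayed integer vector. Then <v, e_j> = <v, u_j> / sqrt(<u_j, u_j>), so |<v, e_j>|^2 = <v, u_j>^2 / <u_j, u_j>.
Coefficients: <v, e_1> = -3/sqrt(9), <v, e_2> = 0/sqrt(72), <v, e_3> = 18/sqrt(18).
Square and sum: Σ |<v, e_j>|^2 = 19.
Compute ||v||^2 = v·v = 20.
Deficit = 20 − 19 = 1 ≥ 0, confirming Bessel's inequality. (The deficit equals ||v − Σ <v,e_j> e_j||^2, the squared distance from v to span{e_j}.)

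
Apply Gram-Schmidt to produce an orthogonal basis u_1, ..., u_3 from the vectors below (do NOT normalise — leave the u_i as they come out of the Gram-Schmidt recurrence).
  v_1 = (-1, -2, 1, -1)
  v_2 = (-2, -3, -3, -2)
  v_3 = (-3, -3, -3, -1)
Orthogonal basis:
  u_1 = (-1, -2, 1, -1)
  u_2 = (-1, -1, -4, -1)
  u_3 = (-1, 0, 0, 1)

Apply the Gram-Schmidt recurrence
  u_1 = v_1
  u_i = v_i − Σ_{j<i} ((v_i · u_j) / (u_j · u_j)) · u_j.

Step by step this gives:
  u_1 = (-1, -2, 1, -1)
  u_2 = (-1, -1, -4, -1)
  u_3 = (-1, 0, 0, 1)

Orthogonality check:
  u_2 · u_1 = 0 (should be 0)
  u_3 · u_1 = 0 (should be 0)
  u_3 · u_2 = 0 (should be 0)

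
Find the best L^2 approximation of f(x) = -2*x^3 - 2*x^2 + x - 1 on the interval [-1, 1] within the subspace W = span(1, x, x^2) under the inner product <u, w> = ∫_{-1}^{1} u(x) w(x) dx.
g(x) = -2*x^2 - x/5 - 1

The best approximation g ∈ W is the orthogonal projection of f onto W. Writing g = a_0 + a_1 x + a_2 x^2, the coefficients solve the normal equations G · a = b where
  G_{ij} = <φ_i, φ_j> and b_i = <f, φ_i>, with φ_0 = 1, φ_1 = x, φ_2 = x^2.
G =
  [2, 0, 2/3]
  [0, 2/3, 0]
  [2/3, 0, 2/5],
b = (-10/3, -2/15, -22/15).
Solving gives a_0 = -1, a_1 = -1/5, a_2 = -2, so
  g(x) = -2*x^2 - x/5 - 1.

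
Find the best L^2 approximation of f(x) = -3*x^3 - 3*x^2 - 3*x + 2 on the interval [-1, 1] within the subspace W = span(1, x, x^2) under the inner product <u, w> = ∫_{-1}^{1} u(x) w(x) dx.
g(x) = -3*x^2 - 24*x/5 + 2

The best approximation g ∈ W is the orthogonal projection of f onto W. Writing g = a_0 + a_1 x + a_2 x^2, the coefficients solve the normal equations G · a = b where
  G_{ij} = <φ_i, φ_j> and b_i = <f, φ_i>, with φ_0 = 1, φ_1 = x, φ_2 = x^2.
G =
  [2, 0, 2/3]
  [0, 2/3, 0]
  [2/3, 0, 2/5],
b = (2, -16/5, 2/15).
Solving gives a_0 = 2, a_1 = -24/5, a_2 = -3, so
  g(x) = -3*x^2 - 24*x/5 + 2.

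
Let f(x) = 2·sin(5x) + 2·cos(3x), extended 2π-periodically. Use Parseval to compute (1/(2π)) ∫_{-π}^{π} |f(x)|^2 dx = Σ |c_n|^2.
Σ |c_n|^2 = 4

Expand |f|^2 and use orthogonality of {sin(nx), cos(mx)} on [-π, π]:
  ∫_{-π}^{π} sin(nx)^2 dx = π, ∫ cos(mx)^2 dx = π, and cross terms integrate to 0.
So ∫_{-π}^{π} f(x)^2 dx = 2^2 · π + 2^2 · π = (4 + 4)π.
Divide by 2π: (4 + 4)/2 = 4.
By Parseval, this equals Σ |c_n|^2.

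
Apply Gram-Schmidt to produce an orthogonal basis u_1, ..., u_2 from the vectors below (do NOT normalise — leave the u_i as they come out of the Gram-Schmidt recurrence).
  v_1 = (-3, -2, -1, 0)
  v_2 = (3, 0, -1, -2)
Orthogonal basis:
  u_1 = (-3, -2, -1, 0)
  u_2 = (9/7, -8/7, -11/7, -2)

Apply the Gram-Schmidt recurrence
  u_1 = v_1
  u_i = v_i − Σ_{j<i} ((v_i · u_j) / (u_j · u_j)) · u_j.

Step by step this gives:
  u_1 = (-3, -2, -1, 0)
  u_2 = (9/7, -8/7, -11/7, -2)

Orthogonality check:
  u_2 · u_1 = 0 (should be 0)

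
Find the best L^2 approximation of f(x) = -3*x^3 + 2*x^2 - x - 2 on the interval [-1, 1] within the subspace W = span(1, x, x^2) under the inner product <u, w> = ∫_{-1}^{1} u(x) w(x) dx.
g(x) = 2*x^2 - 14*x/5 - 2

The best approximation g ∈ W is the orthogonal projection of f onto W. Writing g = a_0 + a_1 x + a_2 x^2, the coefficients solve the normal equations G · a = b where
  G_{ij} = <φ_i, φ_j> and b_i = <f, φ_i>, with φ_0 = 1, φ_1 = x, φ_2 = x^2.
G =
  [2, 0, 2/3]
  [0, 2/3, 0]
  [2/3, 0, 2/5],
b = (-8/3, -28/15, -8/15).
Solving gives a_0 = -2, a_1 = -14/5, a_2 = 2, so
  g(x) = 2*x^2 - 14*x/5 - 2.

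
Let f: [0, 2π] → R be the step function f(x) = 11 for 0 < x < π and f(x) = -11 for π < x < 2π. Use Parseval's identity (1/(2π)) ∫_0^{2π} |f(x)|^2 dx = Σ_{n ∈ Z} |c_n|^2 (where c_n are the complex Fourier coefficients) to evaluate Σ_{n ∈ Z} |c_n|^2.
Σ |c_n|^2 = 121

Parseval equates the L^2 energy of f (normalised by 1/(2π)) with the ℓ^2 sum of its Fourier coefficients: (1/(2π)) ∫_0^{2π} |f|^2 = Σ |c_n|^2.
Compute the left side: (1/(2π)) [∫_0^π 11^2 dx + ∫_π^{2π} (-11)^2 dx] = (1/(2π)) · (121π + 121π) = (121 + 121)/2 = 121.
So Σ_{n ∈ Z} |c_n|^2 = 121.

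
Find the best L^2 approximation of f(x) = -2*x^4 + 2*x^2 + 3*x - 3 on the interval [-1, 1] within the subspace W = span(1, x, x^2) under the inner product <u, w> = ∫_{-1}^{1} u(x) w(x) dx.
g(x) = 2*x^2/7 + 3*x - 99/35

The best approximation g ∈ W is the orthogonal projection of f onto W. Writing g = a_0 + a_1 x + a_2 x^2, the coefficients solve the normal equations G · a = b where
  G_{ij} = <φ_i, φ_j> and b_i = <f, φ_i>, with φ_0 = 1, φ_1 = x, φ_2 = x^2.
G =
  [2, 0, 2/3]
  [0, 2/3, 0]
  [2/3, 0, 2/5],
b = (-82/15, 2, -62/35).
Solving gives a_0 = -99/35, a_1 = 3, a_2 = 2/7, so
  g(x) = 2*x^2/7 + 3*x - 99/35.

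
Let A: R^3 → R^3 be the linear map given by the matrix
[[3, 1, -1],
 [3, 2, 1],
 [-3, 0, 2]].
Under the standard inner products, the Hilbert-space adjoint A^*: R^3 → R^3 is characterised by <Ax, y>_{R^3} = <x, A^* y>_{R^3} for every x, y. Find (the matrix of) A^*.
A^* = A^T =
[[3, 3, -3],
 [1, 2, 0],
 [-1, 1, 2]]

For real matrices with standard dot products, the defining identity <Ax, y> = <x, A^* y> gives (Ax)^T y = x^T (A^*) y, i.e. x^T A^T y = x^T (A^*) y. Since this holds for all x, y, we must have A^* = A^T. Therefore
A^* =
[[3, 3, -3],
 [1, 2, 0],
 [-1, 1, 2]].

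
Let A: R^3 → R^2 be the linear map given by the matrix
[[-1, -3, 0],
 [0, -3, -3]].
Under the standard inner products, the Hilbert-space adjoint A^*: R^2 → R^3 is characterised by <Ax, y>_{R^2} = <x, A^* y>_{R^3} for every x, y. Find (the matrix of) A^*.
A^* = A^T =
[[-1, 0],
 [-3, -3],
 [0, -3]]

For real matrices with standard dot products, the defining identity <Ax, y> = <x, A^* y> gives (Ax)^T y = x^T (A^*) y, i.e. x^T A^T y = x^T (A^*) y. Since this holds for all x, y, we must have A^* = A^T. Therefore
A^* =
[[-1, 0],
 [-3, -3],
 [0, -3]].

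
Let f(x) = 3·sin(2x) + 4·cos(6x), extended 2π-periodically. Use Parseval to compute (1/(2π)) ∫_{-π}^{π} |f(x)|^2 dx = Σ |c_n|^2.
Σ |c_n|^2 = 25/2

Expand |f|^2 and use orthogonality of {sin(nx), cos(mx)} on [-π, π]:
  ∫_{-π}^{π} sin(nx)^2 dx = π, ∫ cos(mx)^2 dx = π, and cross terms integrate to 0.
So ∫_{-π}^{π} f(x)^2 dx = 3^2 · π + 4^2 · π = (9 + 16)π.
Divide by 2π: (9 + 16)/2 = 25/2.
By Parseval, this equals Σ |c_n|^2.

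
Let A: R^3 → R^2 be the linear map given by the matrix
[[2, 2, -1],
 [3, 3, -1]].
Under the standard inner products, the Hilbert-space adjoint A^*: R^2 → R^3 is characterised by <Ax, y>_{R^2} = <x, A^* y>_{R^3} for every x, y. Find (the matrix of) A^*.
A^* = A^T =
[[2, 3],
 [2, 3],
 [-1, -1]]

For real matrices with standard dot products, the defining identity <Ax, y> = <x, A^* y> gives (Ax)^T y = x^T (A^*) y, i.e. x^T A^T y = x^T (A^*) y. Since this holds for all x, y, we must have A^* = A^T. Therefore
A^* =
[[2, 3],
 [2, 3],
 [-1, -1]].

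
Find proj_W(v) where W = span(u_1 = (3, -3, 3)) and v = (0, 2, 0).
proj_W(v) = (-2/3, 2/3, -2/3)

Set up U = [u_1 | ... | u_1] ∈ R^(3×1). The projector onto W = col(U) is P = U (U^T U)^(-1) U^T.
Compute U^T U =
  [27],
and U^T v = (-6).
Solve U^T U · c = U^T v for the coefficients: c = (-2/9). The projection is proj_W(v) = U c.
Check: (v - proj_W(v)) · u_1 = 0  (should be 0).
Result: proj_W(v) = (-2/3, 2/3, -2/3).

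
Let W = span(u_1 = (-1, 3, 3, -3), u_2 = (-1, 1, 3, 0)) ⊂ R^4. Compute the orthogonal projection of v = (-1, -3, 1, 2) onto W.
proj_W(v) = (-37/139, -231/139, 111/139, 402/139)

Set up U = [u_1 | ... | u_2] ∈ R^(4×2). The projector onto W = col(U) is P = U (U^T U)^(-1) U^T.
Compute U^T U =
  [28, 13]
  [13, 11],
and U^T v = (-11, 1).
Solve U^T U · c = U^T v for the coefficients: c = (-134/139, 171/139). The projection is proj_W(v) = U c.
Check: (v - proj_W(v)) · u_1 = 0  (should be 0).
Check: (v - proj_W(v)) · u_2 = 0  (should be 0).
Result: proj_W(v) = (-37/139, -231/139, 111/139, 402/139).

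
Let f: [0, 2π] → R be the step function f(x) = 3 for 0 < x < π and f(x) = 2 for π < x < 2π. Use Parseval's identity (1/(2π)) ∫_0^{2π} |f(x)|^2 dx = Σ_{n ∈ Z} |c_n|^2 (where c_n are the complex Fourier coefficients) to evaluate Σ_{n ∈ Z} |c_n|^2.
Σ |c_n|^2 = 13/2

Parseval equates the L^2 energy of f (normalised by 1/(2π)) with the ℓ^2 sum of its Fourier coefficients: (1/(2π)) ∫_0^{2π} |f|^2 = Σ |c_n|^2.
Compute the left side: (1/(2π)) [∫_0^π 3^2 dx + ∫_π^{2π} 2^2 dx] = (1/(2π)) · (9π + 4π) = (9 + 4)/2 = 13/2.
So Σ_{n ∈ Z} |c_n|^2 = 13/2.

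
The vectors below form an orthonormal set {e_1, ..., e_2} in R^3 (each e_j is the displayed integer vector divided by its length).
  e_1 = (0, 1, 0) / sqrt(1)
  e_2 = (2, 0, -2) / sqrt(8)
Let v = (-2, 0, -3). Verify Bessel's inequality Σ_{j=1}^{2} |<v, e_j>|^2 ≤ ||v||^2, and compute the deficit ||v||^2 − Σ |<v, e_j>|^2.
Σ |<v, e_j>|^2 = 1/2; ||v||^2 = 13; deficit = 25/2

Write each e_j = u_j / sqrt(<u_j, u_j>) where u_j is the displayed integer vector. Then <v, e_j> = <v, u_j> / sqrt(<u_j, u_j>), so |<v, e_j>|^2 = <v, u_j>^2 / <u_j, u_j>.
Coefficients: <v, e_1> = 0/sqrt(1), <v, e_2> = 2/sqrt(8).
Square and sum: Σ |<v, e_j>|^2 = 1/2.
Compute ||v||^2 = v·v = 13.
Deficit = 13 − 1/2 = 25/2 ≥ 0, confirming Bessel's inequality. (The deficit equals ||v − Σ <v,e_j> e_j||^2, the squared distance from v to span{e_j}.)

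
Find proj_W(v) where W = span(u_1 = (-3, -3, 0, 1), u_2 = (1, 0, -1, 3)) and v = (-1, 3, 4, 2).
proj_W(v) = (151/209, 12/19, -1/11, 13/209)

Set up U = [u_1 | ... | u_2] ∈ R^(4×2). The projector onto W = col(U) is P = U (U^T U)^(-1) U^T.
Compute U^T U =
  [19, 0]
  [0, 11],
and U^T v = (-4, 1).
Solve U^T U · c = U^T v for the coefficients: c = (-4/19, 1/11). The projection is proj_W(v) = U c.
Check: (v - proj_W(v)) · u_1 = 0  (should be 0).
Check: (v - proj_W(v)) · u_2 = 0  (should be 0).
Result: proj_W(v) = (151/209, 12/19, -1/11, 13/209).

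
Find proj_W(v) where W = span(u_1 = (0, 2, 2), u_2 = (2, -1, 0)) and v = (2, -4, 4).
proj_W(v) = (32/9, -8/9, 8/9)

Set up U = [u_1 | ... | u_2] ∈ R^(3×2). The projector onto W = col(U) is P = U (U^T U)^(-1) U^T.
Compute U^T U =
  [8, -2]
  [-2, 5],
and U^T v = (0, 8).
Solve U^T U · c = U^T v for the coefficients: c = (4/9, 16/9). The projection is proj_W(v) = U c.
Check: (v - proj_W(v)) · u_1 = 0  (should be 0).
Check: (v - proj_W(v)) · u_2 = 0  (should be 0).
Result: proj_W(v) = (32/9, -8/9, 8/9).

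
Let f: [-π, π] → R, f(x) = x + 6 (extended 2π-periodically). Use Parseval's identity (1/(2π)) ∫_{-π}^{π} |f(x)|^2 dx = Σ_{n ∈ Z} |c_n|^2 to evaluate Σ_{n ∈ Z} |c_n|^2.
Σ |c_n|^2 = π^2/3 + 36

Expand and integrate term by term over [-π, π]:
  ∫ (x)^2 dx = 1·(2π^3/3); ∫ 2·1·(6)·x dx = 0 (odd integrand); ∫ 6^2 dx = 36·2π.
So (1/(2π)) ∫_{-π}^{π} (x + 6)^2 dx = 1π^2/3 + 36 = π^2/3 + 36.
Parseval ⇒ Σ |c_n|^2 = π^2/3 + 36.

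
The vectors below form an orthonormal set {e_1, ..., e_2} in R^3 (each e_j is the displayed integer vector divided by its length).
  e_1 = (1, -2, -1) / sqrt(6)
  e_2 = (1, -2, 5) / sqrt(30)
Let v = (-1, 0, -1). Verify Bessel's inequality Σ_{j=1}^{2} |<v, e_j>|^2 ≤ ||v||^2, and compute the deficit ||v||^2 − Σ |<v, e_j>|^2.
Σ |<v, e_j>|^2 = 6/5; ||v||^2 = 2; deficit = 4/5

Write each e_j = u_j / sqrt(<u_j, u_j>) where u_j is the displayed integer vector. Then <v, e_j> = <v, u_j> / sqrt(<u_j, u_j>), so |<v, e_j>|^2 = <v, u_j>^2 / <u_j, u_j>.
Coefficients: <v, e_1> = 0/sqrt(6), <v, e_2> = -6/sqrt(30).
Square and sum: Σ |<v, e_j>|^2 = 6/5.
Compute ||v||^2 = v·v = 2.
Deficit = 2 − 6/5 = 4/5 ≥ 0, confirming Bessel's inequality. (The deficit equals ||v − Σ <v,e_j> e_j||^2, the squared distance from v to span{e_j}.)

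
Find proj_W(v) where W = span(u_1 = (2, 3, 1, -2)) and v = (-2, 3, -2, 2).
proj_W(v) = (-1/9, -1/6, -1/18, 1/9)

Set up U = [u_1 | ... | u_1] ∈ R^(4×1). The projector onto W = col(U) is P = U (U^T U)^(-1) U^T.
Compute U^T U =
  [18],
and U^T v = (-1).
Solve U^T U · c = U^T v for the coefficients: c = (-1/18). The projection is proj_W(v) = U c.
Check: (v - proj_W(v)) · u_1 = 0  (should be 0).
Result: proj_W(v) = (-1/9, -1/6, -1/18, 1/9).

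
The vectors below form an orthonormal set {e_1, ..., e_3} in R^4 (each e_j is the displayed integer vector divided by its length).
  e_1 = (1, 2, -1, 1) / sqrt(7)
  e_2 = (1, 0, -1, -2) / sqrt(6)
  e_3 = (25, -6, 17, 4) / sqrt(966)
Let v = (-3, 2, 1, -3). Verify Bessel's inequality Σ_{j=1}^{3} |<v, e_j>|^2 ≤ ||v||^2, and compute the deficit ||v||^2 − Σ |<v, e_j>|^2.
Σ |<v, e_j>|^2 = 205/23; ||v||^2 = 23; deficit = 324/23

Write each e_j = u_j / sqrt(<u_j, u_j>) where u_j is the displayed integer vector. Then <v, e_j> = <v, u_j> / sqrt(<u_j, u_j>), so |<v, e_j>|^2 = <v, u_j>^2 / <u_j, u_j>.
Coefficients: <v, e_1> = -3/sqrt(7), <v, e_2> = 2/sqrt(6), <v, e_3> = -82/sqrt(966).
Square and sum: Σ |<v, e_j>|^2 = 205/23.
Compute ||v||^2 = v·v = 23.
Deficit = 23 − 205/23 = 324/23 ≥ 0, confirming Bessel's inequality. (The deficit equals ||v − Σ <v,e_j> e_j||^2, the squared distance from v to span{e_j}.)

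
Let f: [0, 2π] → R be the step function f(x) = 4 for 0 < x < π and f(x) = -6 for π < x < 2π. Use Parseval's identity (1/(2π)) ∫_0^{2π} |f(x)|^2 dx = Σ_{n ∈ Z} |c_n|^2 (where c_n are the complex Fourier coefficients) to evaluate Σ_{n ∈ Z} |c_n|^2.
Σ |c_n|^2 = 26

Parseval equates the L^2 energy of f (normalised by 1/(2π)) with the ℓ^2 sum of its Fourier coefficients: (1/(2π)) ∫_0^{2π} |f|^2 = Σ |c_n|^2.
Compute the left side: (1/(2π)) [∫_0^π 4^2 dx + ∫_π^{2π} (-6)^2 dx] = (1/(2π)) · (16π + 36π) = (16 + 36)/2 = 26.
So Σ_{n ∈ Z} |c_n|^2 = 26.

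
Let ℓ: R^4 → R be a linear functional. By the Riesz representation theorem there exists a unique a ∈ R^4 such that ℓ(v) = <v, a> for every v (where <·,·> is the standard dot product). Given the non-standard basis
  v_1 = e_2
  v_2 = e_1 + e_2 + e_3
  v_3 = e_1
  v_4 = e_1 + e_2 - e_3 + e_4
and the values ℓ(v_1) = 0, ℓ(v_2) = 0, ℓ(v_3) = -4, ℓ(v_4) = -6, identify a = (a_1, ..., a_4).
a = (-4, 0, 4, 2)

Write a = (a_1, ..., a_4) in the standard basis. For each basis vector v_i, ℓ(v_i) = <v_i, a> is a linear equation in the a_j's. Collect the n equations into a matrix system V a = ℓ, where row i of V is v_i (expressed in the standard basis). Since V is invertible (lower-triangular with 1s on the diagonal, up to permutation), solve by back-substitution:
  V =
[[0, 1, 0, 0],
 [1, 1, 1, 0],
 [1, 0, 0, 0],
 [1, 1, -1, 1]]
  V a = (0, 0, -4, -6)
Solving gives a = (-4, 0, 4, 2).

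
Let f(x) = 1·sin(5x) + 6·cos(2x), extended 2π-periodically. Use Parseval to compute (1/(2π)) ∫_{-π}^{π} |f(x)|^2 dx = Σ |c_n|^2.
Σ |c_n|^2 = 37/2

Expand |f|^2 and use orthogonality of {sin(nx), cos(mx)} on [-π, π]:
  ∫_{-π}^{π} sin(nx)^2 dx = π, ∫ cos(mx)^2 dx = π, and cross terms integrate to 0.
So ∫_{-π}^{π} f(x)^2 dx = 1^2 · π + 6^2 · π = (1 + 36)π.
Divide by 2π: (1 + 36)/2 = 37/2.
By Parseval, this equals Σ |c_n|^2.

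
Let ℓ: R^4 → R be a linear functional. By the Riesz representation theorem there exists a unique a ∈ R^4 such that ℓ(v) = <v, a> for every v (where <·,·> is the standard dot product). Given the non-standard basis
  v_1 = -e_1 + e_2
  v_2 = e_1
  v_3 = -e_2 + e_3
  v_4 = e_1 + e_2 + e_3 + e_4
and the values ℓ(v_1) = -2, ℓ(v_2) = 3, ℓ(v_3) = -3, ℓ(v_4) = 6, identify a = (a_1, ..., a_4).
a = (3, 1, -2, 4)

Write a = (a_1, ..., a_4) in the standard basis. For each basis vector v_i, ℓ(v_i) = <v_i, a> is a linear equation in the a_j's. Collect the n equations into a matrix system V a = ℓ, where row i of V is v_i (expressed in the standard basis). Since V is invertible (lower-triangular with 1s on the diagonal, up to permutation), solve by back-substitution:
  V =
[[-1, 1, 0, 0],
 [1, 0, 0, 0],
 [0, -1, 1, 0],
 [1, 1, 1, 1]]
  V a = (-2, 3, -3, 6)
Solving gives a = (3, 1, -2, 4).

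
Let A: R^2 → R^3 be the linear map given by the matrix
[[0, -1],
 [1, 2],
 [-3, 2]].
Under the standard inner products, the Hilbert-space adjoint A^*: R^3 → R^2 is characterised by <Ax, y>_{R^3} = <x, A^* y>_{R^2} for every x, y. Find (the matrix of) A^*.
A^* = A^T =
[[0, 1, -3],
 [-1, 2, 2]]

For real matrices with standard dot products, the defining identity <Ax, y> = <x, A^* y> gives (Ax)^T y = x^T (A^*) y, i.e. x^T A^T y = x^T (A^*) y. Since this holds for all x, y, we must have A^* = A^T. Therefore
A^* =
[[0, 1, -3],
 [-1, 2, 2]].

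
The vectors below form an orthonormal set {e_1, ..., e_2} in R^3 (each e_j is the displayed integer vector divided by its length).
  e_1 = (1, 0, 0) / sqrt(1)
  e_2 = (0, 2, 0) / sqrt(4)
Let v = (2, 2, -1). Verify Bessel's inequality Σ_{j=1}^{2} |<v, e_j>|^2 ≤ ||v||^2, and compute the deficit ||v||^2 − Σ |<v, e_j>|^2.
Σ |<v, e_j>|^2 = 8; ||v||^2 = 9; deficit = 1

Write each e_j = u_j / sqrt(<u_j, u_j>) where u_j is the displayed integer vector. Then <v, e_j> = <v, u_j> / sqrt(<u_j, u_j>), so |<v, e_j>|^2 = <v, u_j>^2 / <u_j, u_j>.
Coefficients: <v, e_1> = 2/sqrt(1), <v, e_2> = 4/sqrt(4).
Square and sum: Σ |<v, e_j>|^2 = 8.
Compute ||v||^2 = v·v = 9.
Deficit = 9 − 8 = 1 ≥ 0, confirming Bessel's inequality. (The deficit equals ||v − Σ <v,e_j> e_j||^2, the squared distance from v to span{e_j}.)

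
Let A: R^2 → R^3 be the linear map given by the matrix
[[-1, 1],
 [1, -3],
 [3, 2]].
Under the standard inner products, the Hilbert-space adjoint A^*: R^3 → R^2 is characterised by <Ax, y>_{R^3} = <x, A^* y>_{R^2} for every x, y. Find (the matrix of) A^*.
A^* = A^T =
[[-1, 1, 3],
 [1, -3, 2]]

For real matrices with standard dot products, the defining identity <Ax, y> = <x, A^* y> gives (Ax)^T y = x^T (A^*) y, i.e. x^T A^T y = x^T (A^*) y. Since this holds for all x, y, we must have A^* = A^T. Therefore
A^* =
[[-1, 1, 3],
 [1, -3, 2]].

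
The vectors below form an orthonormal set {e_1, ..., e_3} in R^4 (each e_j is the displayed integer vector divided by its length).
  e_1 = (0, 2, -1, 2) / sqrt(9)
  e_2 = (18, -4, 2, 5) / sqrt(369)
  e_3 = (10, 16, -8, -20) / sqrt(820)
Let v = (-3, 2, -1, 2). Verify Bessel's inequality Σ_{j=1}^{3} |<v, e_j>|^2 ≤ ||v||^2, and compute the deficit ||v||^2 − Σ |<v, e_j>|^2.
Σ |<v, e_j>|^2 = 18; ||v||^2 = 18; deficit = 0

Write each e_j = u_j / sqrt(<u_j, u_j>) where u_j is the displayed integer vector. Then <v, e_j> = <v, u_j> / sqrt(<u_j, u_j>), so |<v, e_j>|^2 = <v, u_j>^2 / <u_j, u_j>.
Coefficients: <v, e_1> = 9/sqrt(9), <v, e_2> = -54/sqrt(369), <v, e_3> = -30/sqrt(820).
Square and sum: Σ |<v, e_j>|^2 = 18.
Compute ||v||^2 = v·v = 18.
Deficit = 18 − 18 = 0 ≥ 0, confirming Bessel's inequality. (The deficit equals ||v − Σ <v,e_j> e_j||^2, the squared distance from v to span{e_j}.)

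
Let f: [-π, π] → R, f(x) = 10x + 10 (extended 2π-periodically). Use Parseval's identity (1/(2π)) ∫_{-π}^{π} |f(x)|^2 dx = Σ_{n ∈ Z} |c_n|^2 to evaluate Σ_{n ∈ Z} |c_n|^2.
Σ |c_n|^2 = 100π^2/3 + 100

Expand and integrate term by term over [-π, π]:
  ∫ (10x)^2 dx = 100·(2π^3/3); ∫ 2·10·(10)·x dx = 0 (odd integrand); ∫ 10^2 dx = 100·2π.
So (1/(2π)) ∫_{-π}^{π} (10x + 10)^2 dx = 100π^2/3 + 100 = 100π^2/3 + 100.
Parseval ⇒ Σ |c_n|^2 = 100π^2/3 + 100.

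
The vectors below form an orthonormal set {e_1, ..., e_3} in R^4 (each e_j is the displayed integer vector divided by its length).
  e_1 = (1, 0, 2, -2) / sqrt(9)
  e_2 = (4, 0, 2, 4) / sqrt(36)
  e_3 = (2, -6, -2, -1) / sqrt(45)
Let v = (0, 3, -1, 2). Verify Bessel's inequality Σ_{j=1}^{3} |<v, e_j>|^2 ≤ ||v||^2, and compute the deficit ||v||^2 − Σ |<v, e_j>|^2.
Σ |<v, e_j>|^2 = 61/5; ||v||^2 = 14; deficit = 9/5

Write each e_j = u_j / sqrt(<u_j, u_j>) where u_j is the displayed integer vector. Then <v, e_j> = <v, u_j> / sqrt(<u_j, u_j>), so |<v, e_j>|^2 = <v, u_j>^2 / <u_j, u_j>.
Coefficients: <v, e_1> = -6/sqrt(9), <v, e_2> = 6/sqrt(36), <v, e_3> = -18/sqrt(45).
Square and sum: Σ |<v, e_j>|^2 = 61/5.
Compute ||v||^2 = v·v = 14.
Deficit = 14 − 61/5 = 9/5 ≥ 0, confirming Bessel's inequality. (The deficit equals ||v − Σ <v,e_j> e_j||^2, the squared distance from v to span{e_j}.)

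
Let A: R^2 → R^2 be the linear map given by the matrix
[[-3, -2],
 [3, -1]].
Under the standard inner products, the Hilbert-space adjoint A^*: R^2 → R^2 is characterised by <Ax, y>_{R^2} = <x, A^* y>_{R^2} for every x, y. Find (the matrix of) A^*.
A^* = A^T =
[[-3, 3],
 [-2, -1]]

For real matrices with standard dot products, the defining identity <Ax, y> = <x, A^* y> gives (Ax)^T y = x^T (A^*) y, i.e. x^T A^T y = x^T (A^*) y. Since this holds for all x, y, we must have A^* = A^T. Therefore
A^* =
[[-3, 3],
 [-2, -1]].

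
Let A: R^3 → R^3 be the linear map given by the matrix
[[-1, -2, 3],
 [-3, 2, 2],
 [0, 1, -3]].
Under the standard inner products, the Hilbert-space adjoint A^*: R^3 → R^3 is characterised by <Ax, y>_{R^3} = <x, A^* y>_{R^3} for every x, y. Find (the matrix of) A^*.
A^* = A^T =
[[-1, -3, 0],
 [-2, 2, 1],
 [3, 2, -3]]

For real matrices with standard dot products, the defining identity <Ax, y> = <x, A^* y> gives (Ax)^T y = x^T (A^*) y, i.e. x^T A^T y = x^T (A^*) y. Since this holds for all x, y, we must have A^* = A^T. Therefore
A^* =
[[-1, -3, 0],
 [-2, 2, 1],
 [3, 2, -3]].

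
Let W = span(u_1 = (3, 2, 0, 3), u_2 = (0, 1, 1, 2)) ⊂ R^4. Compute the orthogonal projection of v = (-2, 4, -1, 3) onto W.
proj_W(v) = (-9/34, 49/34, 55/34, 101/34)

Set up U = [u_1 | ... | u_2] ∈ R^(4×2). The projector onto W = col(U) is P = U (U^T U)^(-1) U^T.
Compute U^T U =
  [22, 8]
  [8, 6],
and U^T v = (11, 9).
Solve U^T U · c = U^T v for the coefficients: c = (-3/34, 55/34). The projection is proj_W(v) = U c.
Check: (v - proj_W(v)) · u_1 = 0  (should be 0).
Check: (v - proj_W(v)) · u_2 = 0  (should be 0).
Result: proj_W(v) = (-9/34, 49/34, 55/34, 101/34).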